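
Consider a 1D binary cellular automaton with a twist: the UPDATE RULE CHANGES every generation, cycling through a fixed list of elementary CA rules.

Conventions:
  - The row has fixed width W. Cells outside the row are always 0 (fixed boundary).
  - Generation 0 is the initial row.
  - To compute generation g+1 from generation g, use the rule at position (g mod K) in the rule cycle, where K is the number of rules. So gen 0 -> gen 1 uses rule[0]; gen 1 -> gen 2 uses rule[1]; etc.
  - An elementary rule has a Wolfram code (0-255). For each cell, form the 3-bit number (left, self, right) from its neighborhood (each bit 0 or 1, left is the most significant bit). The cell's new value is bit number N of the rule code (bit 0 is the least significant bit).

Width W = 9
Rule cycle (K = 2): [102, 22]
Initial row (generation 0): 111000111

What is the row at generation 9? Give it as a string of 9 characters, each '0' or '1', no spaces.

Gen 0: 111000111
Gen 1 (rule 102): 001001001
Gen 2 (rule 22): 011111111
Gen 3 (rule 102): 100000001
Gen 4 (rule 22): 110000011
Gen 5 (rule 102): 010000101
Gen 6 (rule 22): 111001101
Gen 7 (rule 102): 001010111
Gen 8 (rule 22): 011010000
Gen 9 (rule 102): 101110000

Answer: 101110000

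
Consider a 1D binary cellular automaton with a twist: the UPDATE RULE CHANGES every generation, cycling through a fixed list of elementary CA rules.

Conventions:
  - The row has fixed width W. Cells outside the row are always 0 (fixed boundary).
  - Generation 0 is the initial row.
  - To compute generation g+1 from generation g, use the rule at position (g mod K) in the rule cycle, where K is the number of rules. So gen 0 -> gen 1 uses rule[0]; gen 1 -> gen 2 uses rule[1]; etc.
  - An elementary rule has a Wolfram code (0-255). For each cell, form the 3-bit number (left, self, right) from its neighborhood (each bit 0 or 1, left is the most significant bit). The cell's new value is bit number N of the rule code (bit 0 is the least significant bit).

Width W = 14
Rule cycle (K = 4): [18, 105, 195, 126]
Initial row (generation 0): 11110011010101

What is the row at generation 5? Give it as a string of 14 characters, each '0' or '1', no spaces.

Gen 0: 11110011010101
Gen 1 (rule 18): 00001100000000
Gen 2 (rule 105): 11101101111111
Gen 3 (rule 195): 01100100111111
Gen 4 (rule 126): 11111111100001
Gen 5 (rule 18): 00000000010010

Answer: 00000000010010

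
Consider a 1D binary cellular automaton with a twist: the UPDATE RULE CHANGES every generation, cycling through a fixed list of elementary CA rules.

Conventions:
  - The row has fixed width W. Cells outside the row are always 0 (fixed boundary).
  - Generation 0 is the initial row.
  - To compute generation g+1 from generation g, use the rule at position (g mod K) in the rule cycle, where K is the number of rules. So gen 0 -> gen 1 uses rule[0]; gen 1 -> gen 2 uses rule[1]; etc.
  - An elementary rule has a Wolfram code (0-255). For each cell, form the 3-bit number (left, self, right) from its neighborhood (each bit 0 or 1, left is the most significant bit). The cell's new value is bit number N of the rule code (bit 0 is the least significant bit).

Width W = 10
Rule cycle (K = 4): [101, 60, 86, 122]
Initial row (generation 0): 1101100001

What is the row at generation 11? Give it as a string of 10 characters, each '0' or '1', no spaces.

Gen 0: 1101100001
Gen 1 (rule 101): 0110101101
Gen 2 (rule 60): 0101111011
Gen 3 (rule 86): 1100001001
Gen 4 (rule 122): 1110010110
Gen 5 (rule 101): 0010011010
Gen 6 (rule 60): 0011010111
Gen 7 (rule 86): 0101010001
Gen 8 (rule 122): 1010101010
Gen 9 (rule 101): 1111111110
Gen 10 (rule 60): 1000000001
Gen 11 (rule 86): 1100000011

Answer: 1100000011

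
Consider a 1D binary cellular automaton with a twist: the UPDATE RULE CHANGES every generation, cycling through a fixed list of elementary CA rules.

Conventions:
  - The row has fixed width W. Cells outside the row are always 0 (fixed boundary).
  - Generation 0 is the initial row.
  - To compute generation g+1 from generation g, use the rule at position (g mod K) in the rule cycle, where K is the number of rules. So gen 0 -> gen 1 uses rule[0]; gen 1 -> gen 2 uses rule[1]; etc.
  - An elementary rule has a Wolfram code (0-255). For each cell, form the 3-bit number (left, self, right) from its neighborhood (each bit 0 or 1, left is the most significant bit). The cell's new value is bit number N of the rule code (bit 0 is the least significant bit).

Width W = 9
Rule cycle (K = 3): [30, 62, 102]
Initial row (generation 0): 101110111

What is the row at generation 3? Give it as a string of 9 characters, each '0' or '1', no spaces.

Answer: 000110010

Derivation:
Gen 0: 101110111
Gen 1 (rule 30): 101000100
Gen 2 (rule 62): 111101110
Gen 3 (rule 102): 000110010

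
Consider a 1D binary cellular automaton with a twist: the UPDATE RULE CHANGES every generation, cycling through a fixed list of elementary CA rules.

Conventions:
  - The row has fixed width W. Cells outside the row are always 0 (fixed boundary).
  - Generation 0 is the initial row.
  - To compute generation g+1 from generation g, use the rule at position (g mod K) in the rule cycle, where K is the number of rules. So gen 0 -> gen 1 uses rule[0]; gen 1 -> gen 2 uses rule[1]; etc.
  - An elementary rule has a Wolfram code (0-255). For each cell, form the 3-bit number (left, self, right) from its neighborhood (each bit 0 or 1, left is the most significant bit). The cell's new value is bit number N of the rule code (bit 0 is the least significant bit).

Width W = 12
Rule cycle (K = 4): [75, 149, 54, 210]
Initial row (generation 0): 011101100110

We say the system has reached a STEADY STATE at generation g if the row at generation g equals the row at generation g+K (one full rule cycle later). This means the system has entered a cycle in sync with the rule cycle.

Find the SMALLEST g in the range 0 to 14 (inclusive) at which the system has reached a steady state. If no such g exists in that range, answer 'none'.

Answer: 3

Derivation:
Gen 0: 011101100110
Gen 1 (rule 75): 110101101110
Gen 2 (rule 149): 000100000101
Gen 3 (rule 54): 001110001111
Gen 4 (rule 210): 010111010111
Gen 5 (rule 75): 100101000101
Gen 6 (rule 149): 110101110101
Gen 7 (rule 54): 001110001111
Gen 8 (rule 210): 010111010111
Gen 9 (rule 75): 100101000101
Gen 10 (rule 149): 110101110101
Gen 11 (rule 54): 001110001111
Gen 12 (rule 210): 010111010111
Gen 13 (rule 75): 100101000101
Gen 14 (rule 149): 110101110101
Gen 15 (rule 54): 001110001111
Gen 16 (rule 210): 010111010111
Gen 17 (rule 75): 100101000101
Gen 18 (rule 149): 110101110101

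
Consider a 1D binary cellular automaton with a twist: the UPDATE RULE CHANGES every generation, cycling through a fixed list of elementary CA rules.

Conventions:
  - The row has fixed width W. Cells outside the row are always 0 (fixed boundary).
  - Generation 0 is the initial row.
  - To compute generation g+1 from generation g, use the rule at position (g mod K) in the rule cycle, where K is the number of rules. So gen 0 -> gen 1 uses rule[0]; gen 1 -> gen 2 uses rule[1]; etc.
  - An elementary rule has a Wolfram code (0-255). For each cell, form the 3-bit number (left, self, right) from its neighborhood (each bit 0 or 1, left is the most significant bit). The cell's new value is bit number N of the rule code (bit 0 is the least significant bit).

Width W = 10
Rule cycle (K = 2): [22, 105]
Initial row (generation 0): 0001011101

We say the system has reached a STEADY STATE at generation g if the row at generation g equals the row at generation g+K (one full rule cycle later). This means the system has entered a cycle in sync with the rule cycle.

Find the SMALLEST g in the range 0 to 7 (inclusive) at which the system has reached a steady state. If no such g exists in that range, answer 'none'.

Gen 0: 0001011101
Gen 1 (rule 22): 0011000001
Gen 2 (rule 105): 1011011100
Gen 3 (rule 22): 1000000010
Gen 4 (rule 105): 0011111000
Gen 5 (rule 22): 0100000100
Gen 6 (rule 105): 0001110001
Gen 7 (rule 22): 0010001011
Gen 8 (rule 105): 1000100111
Gen 9 (rule 22): 1101111000

Answer: none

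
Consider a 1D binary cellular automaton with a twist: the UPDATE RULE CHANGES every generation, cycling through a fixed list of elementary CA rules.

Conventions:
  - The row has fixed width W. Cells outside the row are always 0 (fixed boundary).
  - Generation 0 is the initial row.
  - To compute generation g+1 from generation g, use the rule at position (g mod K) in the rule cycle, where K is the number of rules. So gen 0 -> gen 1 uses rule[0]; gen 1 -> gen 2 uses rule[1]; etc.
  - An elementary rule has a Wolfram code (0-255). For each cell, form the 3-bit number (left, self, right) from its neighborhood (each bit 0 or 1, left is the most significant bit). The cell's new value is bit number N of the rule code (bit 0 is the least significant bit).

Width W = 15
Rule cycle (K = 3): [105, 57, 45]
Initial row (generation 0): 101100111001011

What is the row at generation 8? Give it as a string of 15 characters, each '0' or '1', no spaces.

Answer: 101000011101001

Derivation:
Gen 0: 101100111001011
Gen 1 (rule 105): 011100101000111
Gen 2 (rule 57): 010010010110100
Gen 3 (rule 45): 010010011101101
Gen 4 (rule 105): 000000010111110
Gen 5 (rule 57): 111111001100001
Gen 6 (rule 45): 100000001001101
Gen 7 (rule 105): 001111100001110
Gen 8 (rule 57): 101000011101001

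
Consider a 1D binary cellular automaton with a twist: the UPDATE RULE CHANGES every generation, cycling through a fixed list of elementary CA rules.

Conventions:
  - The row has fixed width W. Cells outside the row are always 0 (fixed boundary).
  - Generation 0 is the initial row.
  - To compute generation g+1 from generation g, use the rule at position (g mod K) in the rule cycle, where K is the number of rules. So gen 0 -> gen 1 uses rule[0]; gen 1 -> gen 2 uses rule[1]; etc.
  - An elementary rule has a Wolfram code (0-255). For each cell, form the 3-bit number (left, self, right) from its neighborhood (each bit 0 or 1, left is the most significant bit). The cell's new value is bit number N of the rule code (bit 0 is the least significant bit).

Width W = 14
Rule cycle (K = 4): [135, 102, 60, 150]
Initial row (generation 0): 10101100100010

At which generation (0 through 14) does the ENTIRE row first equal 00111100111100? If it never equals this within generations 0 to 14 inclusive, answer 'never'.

Answer: never

Derivation:
Gen 0: 10101100100010
Gen 1 (rule 135): 10100001101110
Gen 2 (rule 102): 11100010110010
Gen 3 (rule 60): 10010011101011
Gen 4 (rule 150): 11111101001000
Gen 5 (rule 135): 01111001011011
Gen 6 (rule 102): 10001011101101
Gen 7 (rule 60): 11001110011011
Gen 8 (rule 150): 00110101100000
Gen 9 (rule 135): 11000100001111
Gen 10 (rule 102): 01001100010001
Gen 11 (rule 60): 01101010011001
Gen 12 (rule 150): 10001011100111
Gen 13 (rule 135): 10111001001010
Gen 14 (rule 102): 11001011011110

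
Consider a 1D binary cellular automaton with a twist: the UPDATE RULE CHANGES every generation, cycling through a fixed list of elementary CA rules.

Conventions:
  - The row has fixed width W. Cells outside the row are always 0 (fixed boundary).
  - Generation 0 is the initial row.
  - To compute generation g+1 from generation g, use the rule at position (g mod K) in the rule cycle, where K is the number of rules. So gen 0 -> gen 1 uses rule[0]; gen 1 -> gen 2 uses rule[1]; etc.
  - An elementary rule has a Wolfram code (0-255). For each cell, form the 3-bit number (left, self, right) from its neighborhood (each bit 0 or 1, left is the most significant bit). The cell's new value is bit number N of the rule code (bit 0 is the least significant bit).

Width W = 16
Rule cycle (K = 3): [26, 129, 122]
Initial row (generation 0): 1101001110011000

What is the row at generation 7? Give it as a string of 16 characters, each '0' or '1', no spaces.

Answer: 0001000110001000

Derivation:
Gen 0: 1101001110011000
Gen 1 (rule 26): 1000111001110100
Gen 2 (rule 129): 0010010000100001
Gen 3 (rule 122): 0101101001010010
Gen 4 (rule 26): 1001000110001101
Gen 5 (rule 129): 0000010000100000
Gen 6 (rule 122): 0000101001010000
Gen 7 (rule 26): 0001000110001000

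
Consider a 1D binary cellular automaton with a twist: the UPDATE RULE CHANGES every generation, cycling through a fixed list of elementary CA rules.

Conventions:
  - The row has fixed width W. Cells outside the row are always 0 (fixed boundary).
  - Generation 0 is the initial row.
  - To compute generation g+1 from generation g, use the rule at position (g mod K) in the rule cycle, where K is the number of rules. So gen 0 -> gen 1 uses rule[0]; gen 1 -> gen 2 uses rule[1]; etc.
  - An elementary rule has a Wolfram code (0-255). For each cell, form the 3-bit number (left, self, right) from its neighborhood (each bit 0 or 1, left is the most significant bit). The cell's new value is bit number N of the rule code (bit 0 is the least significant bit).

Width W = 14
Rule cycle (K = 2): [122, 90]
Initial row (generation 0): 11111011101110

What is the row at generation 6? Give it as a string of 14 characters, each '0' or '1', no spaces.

Gen 0: 11111011101110
Gen 1 (rule 122): 10001110111011
Gen 2 (rule 90): 01011010101011
Gen 3 (rule 122): 10111101010111
Gen 4 (rule 90): 00100100000101
Gen 5 (rule 122): 01011010001010
Gen 6 (rule 90): 10011001010001

Answer: 10011001010001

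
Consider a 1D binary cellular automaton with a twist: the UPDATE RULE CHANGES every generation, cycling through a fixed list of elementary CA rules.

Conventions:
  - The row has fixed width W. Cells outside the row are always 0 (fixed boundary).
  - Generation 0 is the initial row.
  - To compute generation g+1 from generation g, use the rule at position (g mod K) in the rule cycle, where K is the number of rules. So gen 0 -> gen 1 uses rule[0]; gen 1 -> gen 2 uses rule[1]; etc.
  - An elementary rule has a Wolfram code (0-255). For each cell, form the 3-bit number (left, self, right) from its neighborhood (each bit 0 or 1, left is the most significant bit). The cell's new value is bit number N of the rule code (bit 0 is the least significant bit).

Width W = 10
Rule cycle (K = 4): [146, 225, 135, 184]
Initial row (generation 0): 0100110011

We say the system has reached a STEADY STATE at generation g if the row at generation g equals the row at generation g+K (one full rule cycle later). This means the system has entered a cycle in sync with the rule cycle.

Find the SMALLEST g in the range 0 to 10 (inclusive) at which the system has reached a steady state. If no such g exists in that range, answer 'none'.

Answer: none

Derivation:
Gen 0: 0100110011
Gen 1 (rule 146): 1011001100
Gen 2 (rule 225): 0101000101
Gen 3 (rule 135): 1101011101
Gen 4 (rule 184): 1010111010
Gen 5 (rule 146): 0000010001
Gen 6 (rule 225): 1111000100
Gen 7 (rule 135): 0110011101
Gen 8 (rule 184): 0101011010
Gen 9 (rule 146): 1000000001
Gen 10 (rule 225): 0011111100
Gen 11 (rule 135): 1101111001
Gen 12 (rule 184): 1011110100
Gen 13 (rule 146): 0001100010
Gen 14 (rule 225): 1100101000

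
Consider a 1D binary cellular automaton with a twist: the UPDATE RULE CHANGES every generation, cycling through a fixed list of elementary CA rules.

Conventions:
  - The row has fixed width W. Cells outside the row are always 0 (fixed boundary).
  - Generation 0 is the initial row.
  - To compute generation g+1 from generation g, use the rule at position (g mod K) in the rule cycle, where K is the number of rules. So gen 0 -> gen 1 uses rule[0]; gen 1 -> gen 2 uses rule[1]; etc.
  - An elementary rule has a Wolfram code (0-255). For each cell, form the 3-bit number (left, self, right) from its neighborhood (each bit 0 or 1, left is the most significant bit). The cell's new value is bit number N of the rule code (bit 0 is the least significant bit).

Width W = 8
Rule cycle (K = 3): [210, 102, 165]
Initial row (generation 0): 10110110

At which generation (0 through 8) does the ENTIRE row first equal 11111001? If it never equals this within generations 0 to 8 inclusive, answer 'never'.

Answer: 5

Derivation:
Gen 0: 10110110
Gen 1 (rule 210): 00010011
Gen 2 (rule 102): 00110101
Gen 3 (rule 165): 10001111
Gen 4 (rule 210): 01010111
Gen 5 (rule 102): 11111001
Gen 6 (rule 165): 01110001
Gen 7 (rule 210): 10111010
Gen 8 (rule 102): 11001110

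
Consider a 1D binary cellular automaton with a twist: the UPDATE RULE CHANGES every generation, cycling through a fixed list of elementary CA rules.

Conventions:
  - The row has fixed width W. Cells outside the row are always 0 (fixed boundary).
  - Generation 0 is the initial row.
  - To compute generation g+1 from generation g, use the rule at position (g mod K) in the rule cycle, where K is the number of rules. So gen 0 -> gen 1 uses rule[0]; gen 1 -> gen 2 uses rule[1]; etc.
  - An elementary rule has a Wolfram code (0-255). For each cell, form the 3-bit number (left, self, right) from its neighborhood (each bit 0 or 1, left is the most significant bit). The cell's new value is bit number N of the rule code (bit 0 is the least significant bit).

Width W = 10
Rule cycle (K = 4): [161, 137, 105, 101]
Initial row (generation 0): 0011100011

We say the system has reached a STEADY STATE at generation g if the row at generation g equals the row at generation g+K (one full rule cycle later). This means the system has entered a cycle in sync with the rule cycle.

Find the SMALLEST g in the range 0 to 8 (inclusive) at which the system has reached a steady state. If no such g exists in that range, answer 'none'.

Answer: none

Derivation:
Gen 0: 0011100011
Gen 1 (rule 161): 1001001000
Gen 2 (rule 137): 0000000011
Gen 3 (rule 105): 1111111011
Gen 4 (rule 101): 0000001101
Gen 5 (rule 161): 1111100010
Gen 6 (rule 137): 1111001000
Gen 7 (rule 105): 1001000011
Gen 8 (rule 101): 1001011001
Gen 9 (rule 161): 0000100000
Gen 10 (rule 137): 1110001111
Gen 11 (rule 105): 1010101001
Gen 12 (rule 101): 1111111001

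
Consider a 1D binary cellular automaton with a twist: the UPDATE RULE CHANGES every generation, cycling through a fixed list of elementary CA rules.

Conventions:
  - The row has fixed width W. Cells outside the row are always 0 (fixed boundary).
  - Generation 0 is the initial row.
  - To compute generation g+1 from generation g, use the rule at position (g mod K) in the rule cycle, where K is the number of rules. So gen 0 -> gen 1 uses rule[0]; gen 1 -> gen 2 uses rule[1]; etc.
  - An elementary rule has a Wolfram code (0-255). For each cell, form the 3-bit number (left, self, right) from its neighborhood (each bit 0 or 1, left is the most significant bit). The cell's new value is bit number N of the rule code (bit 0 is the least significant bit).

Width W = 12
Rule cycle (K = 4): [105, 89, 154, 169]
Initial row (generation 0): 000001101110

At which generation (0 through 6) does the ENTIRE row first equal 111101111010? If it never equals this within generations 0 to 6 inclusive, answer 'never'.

Answer: 1

Derivation:
Gen 0: 000001101110
Gen 1 (rule 105): 111101111010
Gen 2 (rule 89): 100101001001
Gen 3 (rule 154): 011000110110
Gen 4 (rule 169): 010010101100
Gen 5 (rule 105): 000001011101
Gen 6 (rule 89): 111100010100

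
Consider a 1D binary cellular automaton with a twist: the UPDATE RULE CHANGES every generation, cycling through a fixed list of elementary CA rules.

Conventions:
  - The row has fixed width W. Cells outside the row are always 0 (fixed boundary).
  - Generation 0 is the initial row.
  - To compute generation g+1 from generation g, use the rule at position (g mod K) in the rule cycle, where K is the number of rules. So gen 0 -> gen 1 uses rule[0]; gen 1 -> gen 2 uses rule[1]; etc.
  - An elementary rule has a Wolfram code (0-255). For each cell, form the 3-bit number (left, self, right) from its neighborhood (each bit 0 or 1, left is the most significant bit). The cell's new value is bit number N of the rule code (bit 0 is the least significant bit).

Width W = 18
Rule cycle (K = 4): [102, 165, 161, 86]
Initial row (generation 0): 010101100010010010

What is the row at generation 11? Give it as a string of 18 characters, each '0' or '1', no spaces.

Gen 0: 010101100010010010
Gen 1 (rule 102): 111110100110110110
Gen 2 (rule 165): 011101100001001000
Gen 3 (rule 161): 001010001100000011
Gen 4 (rule 86): 011011010110000101
Gen 5 (rule 102): 101101111010001111
Gen 6 (rule 165): 110010110110100110
Gen 7 (rule 161): 000001001001000000
Gen 8 (rule 86): 000011111111100000
Gen 9 (rule 102): 000100000000100000
Gen 10 (rule 165): 110101111110101111
Gen 11 (rule 161): 001010111101010110

Answer: 001010111101010110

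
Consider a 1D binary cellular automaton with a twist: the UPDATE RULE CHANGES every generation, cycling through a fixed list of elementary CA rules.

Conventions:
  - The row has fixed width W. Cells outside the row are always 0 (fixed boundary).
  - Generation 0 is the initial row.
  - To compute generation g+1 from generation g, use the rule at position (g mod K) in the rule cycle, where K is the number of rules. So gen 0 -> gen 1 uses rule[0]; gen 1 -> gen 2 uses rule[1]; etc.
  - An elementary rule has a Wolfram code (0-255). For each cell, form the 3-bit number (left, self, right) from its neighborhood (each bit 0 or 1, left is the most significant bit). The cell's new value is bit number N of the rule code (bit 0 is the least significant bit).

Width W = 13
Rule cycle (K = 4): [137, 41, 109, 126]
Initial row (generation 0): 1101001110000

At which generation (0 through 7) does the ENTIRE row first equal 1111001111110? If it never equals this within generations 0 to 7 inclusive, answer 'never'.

Gen 0: 1101001110000
Gen 1 (rule 137): 1000001100111
Gen 2 (rule 41): 0011101000100
Gen 3 (rule 109): 1010111010101
Gen 4 (rule 126): 1111101111111
Gen 5 (rule 137): 1111001111110
Gen 6 (rule 41): 1000001000000
Gen 7 (rule 109): 1011101011111

Answer: 5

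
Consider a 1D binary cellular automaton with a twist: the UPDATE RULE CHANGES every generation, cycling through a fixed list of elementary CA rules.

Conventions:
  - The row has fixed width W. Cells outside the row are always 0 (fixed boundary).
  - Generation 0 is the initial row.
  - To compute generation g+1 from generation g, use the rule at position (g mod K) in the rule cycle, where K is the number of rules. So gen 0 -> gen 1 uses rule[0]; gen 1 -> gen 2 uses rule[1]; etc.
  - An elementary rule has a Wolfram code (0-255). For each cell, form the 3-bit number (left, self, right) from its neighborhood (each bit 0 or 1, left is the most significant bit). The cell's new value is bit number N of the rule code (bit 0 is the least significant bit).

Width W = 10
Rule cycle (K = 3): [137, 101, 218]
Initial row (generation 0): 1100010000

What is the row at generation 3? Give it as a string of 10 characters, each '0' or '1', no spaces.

Answer: 0110001010

Derivation:
Gen 0: 1100010000
Gen 1 (rule 137): 1001000111
Gen 2 (rule 101): 1001010001
Gen 3 (rule 218): 0110001010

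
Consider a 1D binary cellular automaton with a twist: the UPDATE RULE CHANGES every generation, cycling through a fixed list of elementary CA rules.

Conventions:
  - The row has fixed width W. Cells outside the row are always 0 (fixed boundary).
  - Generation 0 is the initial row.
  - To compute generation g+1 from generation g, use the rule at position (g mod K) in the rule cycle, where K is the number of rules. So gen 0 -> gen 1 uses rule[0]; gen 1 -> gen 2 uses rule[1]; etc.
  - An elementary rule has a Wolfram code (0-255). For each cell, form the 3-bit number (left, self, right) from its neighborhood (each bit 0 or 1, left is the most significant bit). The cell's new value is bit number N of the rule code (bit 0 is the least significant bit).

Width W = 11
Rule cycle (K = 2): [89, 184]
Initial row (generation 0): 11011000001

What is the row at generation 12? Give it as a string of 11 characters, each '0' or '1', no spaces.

Answer: 10101010110

Derivation:
Gen 0: 11011000001
Gen 1 (rule 89): 11011111100
Gen 2 (rule 184): 10111111010
Gen 3 (rule 89): 00100001001
Gen 4 (rule 184): 00010000100
Gen 5 (rule 89): 11001110011
Gen 6 (rule 184): 10101101010
Gen 7 (rule 89): 00001100001
Gen 8 (rule 184): 00001010000
Gen 9 (rule 89): 11100001111
Gen 10 (rule 184): 11010001110
Gen 11 (rule 89): 11001101011
Gen 12 (rule 184): 10101010110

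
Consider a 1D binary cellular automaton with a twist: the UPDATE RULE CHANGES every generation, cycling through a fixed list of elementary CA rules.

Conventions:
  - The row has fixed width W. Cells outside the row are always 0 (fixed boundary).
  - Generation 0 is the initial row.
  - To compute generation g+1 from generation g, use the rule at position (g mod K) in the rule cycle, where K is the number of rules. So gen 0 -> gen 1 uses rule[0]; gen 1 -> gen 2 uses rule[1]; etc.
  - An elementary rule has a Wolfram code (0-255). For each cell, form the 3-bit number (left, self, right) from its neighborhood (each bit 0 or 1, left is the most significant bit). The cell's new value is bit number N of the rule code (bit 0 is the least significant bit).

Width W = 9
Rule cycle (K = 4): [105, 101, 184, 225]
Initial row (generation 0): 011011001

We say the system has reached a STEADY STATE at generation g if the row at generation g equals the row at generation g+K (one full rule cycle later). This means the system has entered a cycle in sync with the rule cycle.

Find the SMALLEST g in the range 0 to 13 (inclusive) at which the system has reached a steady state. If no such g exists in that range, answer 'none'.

Gen 0: 011011001
Gen 1 (rule 105): 011111000
Gen 2 (rule 101): 000001011
Gen 3 (rule 184): 000000110
Gen 4 (rule 225): 111110010
Gen 5 (rule 105): 100010000
Gen 6 (rule 101): 101010111
Gen 7 (rule 184): 010101110
Gen 8 (rule 225): 001010110
Gen 9 (rule 105): 100101110
Gen 10 (rule 101): 100110010
Gen 11 (rule 184): 010101001
Gen 12 (rule 225): 001010000
Gen 13 (rule 105): 100100111
Gen 14 (rule 101): 100100001
Gen 15 (rule 184): 010010000
Gen 16 (rule 225): 000000111
Gen 17 (rule 105): 111110101

Answer: none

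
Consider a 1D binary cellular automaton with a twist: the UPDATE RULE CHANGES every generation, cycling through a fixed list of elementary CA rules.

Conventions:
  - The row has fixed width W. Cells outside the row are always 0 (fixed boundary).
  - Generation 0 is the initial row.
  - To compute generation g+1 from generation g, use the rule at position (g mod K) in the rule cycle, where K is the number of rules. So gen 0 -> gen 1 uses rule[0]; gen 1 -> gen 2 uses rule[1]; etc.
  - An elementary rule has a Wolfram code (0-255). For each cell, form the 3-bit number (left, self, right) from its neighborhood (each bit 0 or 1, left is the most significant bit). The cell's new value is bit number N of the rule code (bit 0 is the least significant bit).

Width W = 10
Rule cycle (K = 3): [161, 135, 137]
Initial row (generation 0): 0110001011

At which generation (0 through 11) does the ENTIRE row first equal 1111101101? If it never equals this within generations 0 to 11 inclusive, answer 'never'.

Gen 0: 0110001011
Gen 1 (rule 161): 0000100100
Gen 2 (rule 135): 1111101101
Gen 3 (rule 137): 1111001000
Gen 4 (rule 161): 0110000011
Gen 5 (rule 135): 1000111100
Gen 6 (rule 137): 0010111001
Gen 7 (rule 161): 1001010000
Gen 8 (rule 135): 1011010111
Gen 9 (rule 137): 0010000110
Gen 10 (rule 161): 1000110000
Gen 11 (rule 135): 1011000111

Answer: 2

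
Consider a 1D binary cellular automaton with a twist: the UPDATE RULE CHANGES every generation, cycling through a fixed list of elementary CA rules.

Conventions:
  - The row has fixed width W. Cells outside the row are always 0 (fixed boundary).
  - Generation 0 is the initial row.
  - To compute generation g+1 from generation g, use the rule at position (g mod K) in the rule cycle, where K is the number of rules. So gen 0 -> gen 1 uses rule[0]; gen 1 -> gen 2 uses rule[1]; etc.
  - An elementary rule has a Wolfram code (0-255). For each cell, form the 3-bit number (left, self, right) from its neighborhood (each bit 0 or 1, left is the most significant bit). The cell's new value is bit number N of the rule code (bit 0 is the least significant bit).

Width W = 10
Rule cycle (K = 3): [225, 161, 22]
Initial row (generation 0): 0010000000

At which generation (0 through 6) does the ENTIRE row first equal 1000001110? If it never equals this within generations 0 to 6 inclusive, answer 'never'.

Gen 0: 0010000000
Gen 1 (rule 225): 1000111111
Gen 2 (rule 161): 0010011110
Gen 3 (rule 22): 0111100001
Gen 4 (rule 225): 0011101100
Gen 5 (rule 161): 1001010001
Gen 6 (rule 22): 1111011011

Answer: never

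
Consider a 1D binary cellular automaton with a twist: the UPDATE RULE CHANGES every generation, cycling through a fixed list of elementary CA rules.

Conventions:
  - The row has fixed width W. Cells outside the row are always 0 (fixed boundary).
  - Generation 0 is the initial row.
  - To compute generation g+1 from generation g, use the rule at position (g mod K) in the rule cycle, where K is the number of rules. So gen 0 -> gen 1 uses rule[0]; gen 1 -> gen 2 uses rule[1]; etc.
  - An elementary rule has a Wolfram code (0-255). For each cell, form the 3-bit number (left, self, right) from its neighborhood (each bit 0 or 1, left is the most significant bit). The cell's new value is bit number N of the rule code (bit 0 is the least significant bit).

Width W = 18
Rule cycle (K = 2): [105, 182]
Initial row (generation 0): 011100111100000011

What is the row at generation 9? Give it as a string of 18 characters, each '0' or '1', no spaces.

Gen 0: 011100111100000011
Gen 1 (rule 105): 010100100101111011
Gen 2 (rule 182): 111111111110110100
Gen 3 (rule 105): 100000000011111001
Gen 4 (rule 182): 110000000101110111
Gen 5 (rule 105): 110111110011011101
Gen 6 (rule 182): 001011101100101011
Gen 7 (rule 105): 100110111100010111
Gen 8 (rule 182): 111001011010111010
Gen 9 (rule 105): 101000111101101100

Answer: 101000111101101100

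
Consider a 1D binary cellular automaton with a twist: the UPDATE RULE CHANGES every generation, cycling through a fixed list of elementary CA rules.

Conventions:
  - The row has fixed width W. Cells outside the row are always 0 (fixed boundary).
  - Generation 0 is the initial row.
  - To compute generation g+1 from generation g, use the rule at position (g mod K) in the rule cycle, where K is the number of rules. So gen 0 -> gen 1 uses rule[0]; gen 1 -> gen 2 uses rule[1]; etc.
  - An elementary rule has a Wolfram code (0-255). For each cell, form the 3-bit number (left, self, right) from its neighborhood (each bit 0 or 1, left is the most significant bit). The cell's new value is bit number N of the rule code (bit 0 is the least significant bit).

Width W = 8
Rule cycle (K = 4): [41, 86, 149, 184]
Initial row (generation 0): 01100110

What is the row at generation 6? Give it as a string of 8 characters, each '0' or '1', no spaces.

Gen 0: 01100110
Gen 1 (rule 41): 01000100
Gen 2 (rule 86): 11101110
Gen 3 (rule 149): 01000101
Gen 4 (rule 184): 00100010
Gen 5 (rule 41): 10001000
Gen 6 (rule 86): 11011100

Answer: 11011100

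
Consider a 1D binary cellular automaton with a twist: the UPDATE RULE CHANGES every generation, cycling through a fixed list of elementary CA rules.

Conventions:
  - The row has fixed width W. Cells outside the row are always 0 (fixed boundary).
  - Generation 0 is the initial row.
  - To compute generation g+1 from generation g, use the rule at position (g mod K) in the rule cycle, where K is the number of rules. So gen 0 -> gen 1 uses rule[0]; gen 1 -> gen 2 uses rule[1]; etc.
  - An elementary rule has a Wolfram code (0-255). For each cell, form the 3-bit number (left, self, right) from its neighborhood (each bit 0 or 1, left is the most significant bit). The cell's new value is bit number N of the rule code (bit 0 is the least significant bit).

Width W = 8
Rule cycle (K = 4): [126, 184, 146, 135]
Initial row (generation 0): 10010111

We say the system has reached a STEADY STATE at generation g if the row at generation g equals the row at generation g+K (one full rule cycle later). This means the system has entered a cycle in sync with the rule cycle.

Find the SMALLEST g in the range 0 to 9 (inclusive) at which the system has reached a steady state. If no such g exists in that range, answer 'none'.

Answer: 1

Derivation:
Gen 0: 10010111
Gen 1 (rule 126): 11111101
Gen 2 (rule 184): 11111010
Gen 3 (rule 146): 01110001
Gen 4 (rule 135): 10100111
Gen 5 (rule 126): 11111101
Gen 6 (rule 184): 11111010
Gen 7 (rule 146): 01110001
Gen 8 (rule 135): 10100111
Gen 9 (rule 126): 11111101
Gen 10 (rule 184): 11111010
Gen 11 (rule 146): 01110001
Gen 12 (rule 135): 10100111
Gen 13 (rule 126): 11111101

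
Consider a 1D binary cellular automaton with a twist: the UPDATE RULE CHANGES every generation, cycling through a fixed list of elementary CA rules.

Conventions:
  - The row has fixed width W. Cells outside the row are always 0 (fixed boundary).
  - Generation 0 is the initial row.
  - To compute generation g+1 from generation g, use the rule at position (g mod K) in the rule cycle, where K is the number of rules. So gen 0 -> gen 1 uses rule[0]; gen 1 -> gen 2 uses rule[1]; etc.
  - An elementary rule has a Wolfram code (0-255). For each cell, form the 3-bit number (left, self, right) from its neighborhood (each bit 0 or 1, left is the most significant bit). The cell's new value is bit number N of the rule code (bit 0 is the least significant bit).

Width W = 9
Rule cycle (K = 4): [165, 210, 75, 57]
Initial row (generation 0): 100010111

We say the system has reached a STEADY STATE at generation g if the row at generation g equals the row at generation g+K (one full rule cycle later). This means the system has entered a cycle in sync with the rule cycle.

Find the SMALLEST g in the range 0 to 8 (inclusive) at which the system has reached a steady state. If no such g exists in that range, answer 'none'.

Gen 0: 100010111
Gen 1 (rule 165): 101011010
Gen 2 (rule 210): 000001001
Gen 3 (rule 75): 111110010
Gen 4 (rule 57): 100001001
Gen 5 (rule 165): 101101001
Gen 6 (rule 210): 000100110
Gen 7 (rule 75): 111001110
Gen 8 (rule 57): 100101001
Gen 9 (rule 165): 100111001
Gen 10 (rule 210): 011011110
Gen 11 (rule 75): 111010010
Gen 12 (rule 57): 100101001

Answer: 8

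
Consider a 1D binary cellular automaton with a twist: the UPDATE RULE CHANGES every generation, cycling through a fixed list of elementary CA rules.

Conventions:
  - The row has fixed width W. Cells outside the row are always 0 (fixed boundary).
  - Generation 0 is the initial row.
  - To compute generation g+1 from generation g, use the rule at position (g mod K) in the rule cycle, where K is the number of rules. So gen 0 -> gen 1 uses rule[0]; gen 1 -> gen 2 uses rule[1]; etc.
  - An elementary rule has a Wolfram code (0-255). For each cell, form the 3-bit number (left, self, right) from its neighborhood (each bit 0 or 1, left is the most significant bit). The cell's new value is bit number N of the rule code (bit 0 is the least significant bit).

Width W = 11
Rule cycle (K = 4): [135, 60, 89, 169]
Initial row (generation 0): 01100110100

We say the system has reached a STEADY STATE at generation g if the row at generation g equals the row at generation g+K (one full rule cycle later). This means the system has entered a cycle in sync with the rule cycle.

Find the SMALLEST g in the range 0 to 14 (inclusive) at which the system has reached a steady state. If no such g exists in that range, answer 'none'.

Gen 0: 01100110100
Gen 1 (rule 135): 10001000101
Gen 2 (rule 60): 11001100111
Gen 3 (rule 89): 11101110101
Gen 4 (rule 169): 11011101010
Gen 5 (rule 135): 00001001010
Gen 6 (rule 60): 00001101111
Gen 7 (rule 89): 11101101001
Gen 8 (rule 169): 11011010000
Gen 9 (rule 135): 00000010111
Gen 10 (rule 60): 00000011100
Gen 11 (rule 89): 11111010111
Gen 12 (rule 169): 11110101110
Gen 13 (rule 135): 01100100100
Gen 14 (rule 60): 01010110110
Gen 15 (rule 89): 00000110111
Gen 16 (rule 169): 11110101110
Gen 17 (rule 135): 01100100100
Gen 18 (rule 60): 01010110110

Answer: 12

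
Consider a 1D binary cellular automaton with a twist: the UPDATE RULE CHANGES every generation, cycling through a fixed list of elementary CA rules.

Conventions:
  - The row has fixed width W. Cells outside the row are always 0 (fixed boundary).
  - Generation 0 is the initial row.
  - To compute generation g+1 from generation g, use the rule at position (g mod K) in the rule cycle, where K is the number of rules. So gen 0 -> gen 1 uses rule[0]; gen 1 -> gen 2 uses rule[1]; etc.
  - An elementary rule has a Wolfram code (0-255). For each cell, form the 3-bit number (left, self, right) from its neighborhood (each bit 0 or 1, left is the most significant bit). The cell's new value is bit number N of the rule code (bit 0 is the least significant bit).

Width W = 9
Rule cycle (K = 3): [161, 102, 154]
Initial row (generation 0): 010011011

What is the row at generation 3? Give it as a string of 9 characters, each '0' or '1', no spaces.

Gen 0: 010011011
Gen 1 (rule 161): 000000100
Gen 2 (rule 102): 000001100
Gen 3 (rule 154): 000011010

Answer: 000011010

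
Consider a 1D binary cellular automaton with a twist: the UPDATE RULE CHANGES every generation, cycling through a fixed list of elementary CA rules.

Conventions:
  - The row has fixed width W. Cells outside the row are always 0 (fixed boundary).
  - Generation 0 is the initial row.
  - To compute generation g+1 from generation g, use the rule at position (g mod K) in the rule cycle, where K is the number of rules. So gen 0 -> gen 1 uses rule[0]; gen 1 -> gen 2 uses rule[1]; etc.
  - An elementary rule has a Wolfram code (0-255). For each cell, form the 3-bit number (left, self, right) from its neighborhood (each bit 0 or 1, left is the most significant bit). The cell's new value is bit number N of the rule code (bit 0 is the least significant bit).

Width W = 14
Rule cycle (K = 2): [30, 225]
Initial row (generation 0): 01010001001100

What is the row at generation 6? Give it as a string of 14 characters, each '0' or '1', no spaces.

Answer: 01101110011001

Derivation:
Gen 0: 01010001001100
Gen 1 (rule 30): 11011011111010
Gen 2 (rule 225): 01101101111100
Gen 3 (rule 30): 11001001000010
Gen 4 (rule 225): 01000000011000
Gen 5 (rule 30): 11100000110100
Gen 6 (rule 225): 01101110011001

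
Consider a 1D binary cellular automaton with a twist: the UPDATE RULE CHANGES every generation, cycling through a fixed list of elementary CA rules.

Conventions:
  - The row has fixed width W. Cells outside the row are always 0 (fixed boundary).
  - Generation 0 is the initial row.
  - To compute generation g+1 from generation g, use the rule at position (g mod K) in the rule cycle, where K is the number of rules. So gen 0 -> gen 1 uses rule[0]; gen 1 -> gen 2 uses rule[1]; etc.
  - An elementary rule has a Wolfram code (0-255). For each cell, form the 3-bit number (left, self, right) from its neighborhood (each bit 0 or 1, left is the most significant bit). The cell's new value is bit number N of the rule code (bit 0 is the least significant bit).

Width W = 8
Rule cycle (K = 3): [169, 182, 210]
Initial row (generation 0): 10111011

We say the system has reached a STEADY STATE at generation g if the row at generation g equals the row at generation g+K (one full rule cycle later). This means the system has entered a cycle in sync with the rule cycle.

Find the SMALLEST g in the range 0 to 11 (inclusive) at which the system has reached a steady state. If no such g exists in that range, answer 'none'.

Gen 0: 10111011
Gen 1 (rule 169): 01110110
Gen 2 (rule 182): 10101001
Gen 3 (rule 210): 00000110
Gen 4 (rule 169): 11110100
Gen 5 (rule 182): 01101110
Gen 6 (rule 210): 10100111
Gen 7 (rule 169): 01000110
Gen 8 (rule 182): 11101001
Gen 9 (rule 210): 01100110
Gen 10 (rule 169): 01000100
Gen 11 (rule 182): 11101110
Gen 12 (rule 210): 01100111
Gen 13 (rule 169): 01000110
Gen 14 (rule 182): 11101001

Answer: none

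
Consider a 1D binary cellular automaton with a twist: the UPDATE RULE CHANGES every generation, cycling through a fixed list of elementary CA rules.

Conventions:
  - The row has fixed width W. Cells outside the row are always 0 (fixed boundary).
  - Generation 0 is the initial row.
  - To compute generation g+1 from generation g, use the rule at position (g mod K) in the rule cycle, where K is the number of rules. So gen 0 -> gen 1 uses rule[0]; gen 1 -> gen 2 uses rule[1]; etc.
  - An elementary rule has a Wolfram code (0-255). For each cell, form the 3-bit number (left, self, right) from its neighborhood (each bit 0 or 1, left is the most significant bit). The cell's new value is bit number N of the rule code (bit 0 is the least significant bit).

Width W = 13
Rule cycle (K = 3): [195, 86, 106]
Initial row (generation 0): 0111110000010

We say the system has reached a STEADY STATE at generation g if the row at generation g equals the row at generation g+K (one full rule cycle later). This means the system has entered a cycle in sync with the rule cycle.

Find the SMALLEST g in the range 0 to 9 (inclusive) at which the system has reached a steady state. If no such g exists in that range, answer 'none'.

Answer: none

Derivation:
Gen 0: 0111110000010
Gen 1 (rule 195): 1011110111100
Gen 2 (rule 86): 1000010000110
Gen 3 (rule 106): 0000100001110
Gen 4 (rule 195): 1111001110110
Gen 5 (rule 86): 0001110010011
Gen 6 (rule 106): 0011010100111
Gen 7 (rule 195): 1101000001011
Gen 8 (rule 86): 0101100011001
Gen 9 (rule 106): 1011100111010
Gen 10 (rule 195): 0001101011000
Gen 11 (rule 86): 0010101001100
Gen 12 (rule 106): 0101010011100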